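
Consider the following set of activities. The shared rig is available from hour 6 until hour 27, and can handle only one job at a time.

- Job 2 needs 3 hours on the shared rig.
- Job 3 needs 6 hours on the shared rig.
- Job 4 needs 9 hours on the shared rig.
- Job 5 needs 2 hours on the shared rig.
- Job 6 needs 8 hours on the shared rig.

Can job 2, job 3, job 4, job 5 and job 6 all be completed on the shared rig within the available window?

No

The shared rig window is 27 − 6 = 21 hours.
Running back to back, the jobs need 3 + 6 + 9 + 2 + 8 = 28 hours on the shared rig.
Since 28 > 21, they cannot all fit.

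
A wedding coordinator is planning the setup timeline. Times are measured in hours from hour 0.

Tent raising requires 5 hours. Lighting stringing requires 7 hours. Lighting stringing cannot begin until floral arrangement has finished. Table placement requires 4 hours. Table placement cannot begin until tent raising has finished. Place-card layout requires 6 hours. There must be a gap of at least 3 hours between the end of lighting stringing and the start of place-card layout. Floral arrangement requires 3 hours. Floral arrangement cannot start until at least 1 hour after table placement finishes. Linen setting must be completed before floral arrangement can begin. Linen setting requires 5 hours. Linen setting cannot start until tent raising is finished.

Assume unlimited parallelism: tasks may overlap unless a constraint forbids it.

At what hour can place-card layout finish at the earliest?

29

Tent raising can start immediately at hour 0; it finishes at hour 5.
After tent raising (finishes hour 5), linen setting can start at hour 5 and finishes at hour 10.
Table placement cannot begin until tent raising (finishes hour 5). It runs from hour 5 to 5 + 4 = hour 9.
Floral arrangement has to wait for table placement (finishes hour 9, plus 1-hour gap → hour 10); linen setting (finishes hour 10). The latest of these is hour 10, so floral arrangement runs hour 10 to 10 + 3 = hour 13.
After floral arrangement (finishes hour 13), lighting stringing can start at hour 13 and finishes at hour 20.
Place-card layout cannot begin until lighting stringing (finishes hour 20, plus 3-hour gap → hour 23). It runs from hour 23 to 23 + 6 = hour 29.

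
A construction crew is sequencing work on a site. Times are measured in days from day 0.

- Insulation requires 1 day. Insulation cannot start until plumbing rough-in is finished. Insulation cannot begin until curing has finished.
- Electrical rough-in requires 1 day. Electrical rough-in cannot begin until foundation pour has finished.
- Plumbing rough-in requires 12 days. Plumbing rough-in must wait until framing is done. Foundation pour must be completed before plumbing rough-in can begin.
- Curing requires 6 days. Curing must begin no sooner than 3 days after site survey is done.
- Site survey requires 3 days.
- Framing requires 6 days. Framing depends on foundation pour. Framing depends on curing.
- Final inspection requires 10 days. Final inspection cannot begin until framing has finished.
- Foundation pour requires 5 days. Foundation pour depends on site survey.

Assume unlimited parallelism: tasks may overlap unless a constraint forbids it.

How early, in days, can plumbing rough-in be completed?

30

Site survey can start immediately at day 0; it finishes at day 3.
Curing cannot begin until site survey (finishes day 3, plus 3-day gap → day 6). It runs from day 6 to 6 + 6 = day 12.
After site survey (finishes day 3), foundation pour can start at day 3 and finishes at day 8.
Framing needs all of foundation pour (finishes day 8); curing (finishes day 12). That puts its earliest start at day 12; it finishes at 12 + 6 = day 18.
Plumbing rough-in has to wait for framing (finishes day 18); foundation pour (finishes day 8). The latest of these is day 18, so plumbing rough-in runs day 18 to 18 + 12 = day 30.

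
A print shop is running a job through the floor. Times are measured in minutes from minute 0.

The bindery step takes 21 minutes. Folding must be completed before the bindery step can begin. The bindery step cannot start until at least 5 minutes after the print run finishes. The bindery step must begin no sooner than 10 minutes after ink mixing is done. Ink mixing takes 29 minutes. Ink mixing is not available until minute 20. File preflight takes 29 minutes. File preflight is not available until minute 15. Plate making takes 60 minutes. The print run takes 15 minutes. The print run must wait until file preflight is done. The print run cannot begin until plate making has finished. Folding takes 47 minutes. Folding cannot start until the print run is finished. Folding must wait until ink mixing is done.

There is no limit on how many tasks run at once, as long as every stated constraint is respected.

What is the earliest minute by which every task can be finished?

Ink mixing cannot begin until its own release at minute 20. It runs from minute 20 to 20 + 29 = minute 49.
Plate making has no prerequisites, so it starts at minute 0 and finishes at minute 60.
File preflight waits on its own release at minute 15, so it starts at minute 15 and finishes at 15 + 29 = minute 44.
The print run cannot start until file preflight (finishes minute 44); plate making (finishes minute 60). The controlling bound is minute 60, so the print run finishes at 60 + 15 = minute 75.
Folding cannot start until the print run (finishes minute 75); ink mixing (finishes minute 49). The controlling bound is minute 75, so folding finishes at 75 + 47 = minute 122.
The bindery step has to wait for folding (finishes minute 122); the print run (finishes minute 75, plus 5-minute gap → minute 80); ink mixing (finishes minute 49, plus 10-minute gap → minute 59). The latest of these is minute 122, so the bindery step runs minute 122 to 122 + 21 = minute 143.
All tasks are finished once the last one completes. Finish times: File preflight at 44, Plate making at 60, Ink mixing at 49, The print run at 75, Folding at 122, The bindery step at 143. The latest is minute 143.

143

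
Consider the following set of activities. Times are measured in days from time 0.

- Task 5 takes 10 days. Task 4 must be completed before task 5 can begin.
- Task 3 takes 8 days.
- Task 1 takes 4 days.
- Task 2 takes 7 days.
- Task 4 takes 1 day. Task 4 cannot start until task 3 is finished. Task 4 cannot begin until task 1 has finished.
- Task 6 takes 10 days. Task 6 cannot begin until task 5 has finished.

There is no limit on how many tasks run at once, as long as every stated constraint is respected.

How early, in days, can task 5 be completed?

Nothing blocks task 3, so it runs from day 0 to day 8.
Task 1 has no prerequisites, so it starts at day 0 and finishes at day 4.
Task 4 cannot start until task 3 (finishes day 8); task 1 (finishes day 4). The controlling bound is day 8, so task 4 finishes at 8 + 1 = day 9.
After task 4 (finishes day 9), task 5 can start at day 9 and finishes at day 19.

19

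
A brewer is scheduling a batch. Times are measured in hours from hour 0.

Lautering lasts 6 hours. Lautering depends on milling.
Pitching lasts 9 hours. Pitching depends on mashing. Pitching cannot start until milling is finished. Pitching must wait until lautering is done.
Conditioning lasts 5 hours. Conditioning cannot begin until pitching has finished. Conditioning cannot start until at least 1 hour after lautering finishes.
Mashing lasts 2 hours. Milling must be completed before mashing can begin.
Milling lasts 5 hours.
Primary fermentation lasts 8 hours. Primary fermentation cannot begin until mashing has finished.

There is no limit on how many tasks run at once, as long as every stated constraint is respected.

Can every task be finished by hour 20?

No

Milling has no prerequisites, so it starts at hour 0 and finishes at hour 5.
After milling (finishes hour 5), lautering can start at hour 5 and finishes at hour 11.
After milling (finishes hour 5), mashing can start at hour 5 and finishes at hour 7.
Primary fermentation cannot begin until mashing (finishes hour 7). It runs from hour 7 to 7 + 8 = hour 15.
For pitching: mashing (finishes hour 7); milling (finishes hour 5); lautering (finishes hour 11). Taking the maximum gives a start of hour 11, and it finishes at 11 + 9 = hour 20.
Conditioning needs all of pitching (finishes hour 20); lautering (finishes hour 11, plus 1-hour gap → hour 12). That puts its earliest start at hour 20; it finishes at 20 + 5 = hour 25.
The earliest everything can be done is hour 25, which is after the deadline of 20, so it is not possible.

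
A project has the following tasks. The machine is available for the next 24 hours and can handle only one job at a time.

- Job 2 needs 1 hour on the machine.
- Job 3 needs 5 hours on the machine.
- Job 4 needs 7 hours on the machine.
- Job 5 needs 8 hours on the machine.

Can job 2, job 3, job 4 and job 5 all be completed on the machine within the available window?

Yes

Running back to back, the jobs need 1 + 5 + 7 + 8 = 21 hours on the machine.
Since 21 ≤ 24, they fit within the window.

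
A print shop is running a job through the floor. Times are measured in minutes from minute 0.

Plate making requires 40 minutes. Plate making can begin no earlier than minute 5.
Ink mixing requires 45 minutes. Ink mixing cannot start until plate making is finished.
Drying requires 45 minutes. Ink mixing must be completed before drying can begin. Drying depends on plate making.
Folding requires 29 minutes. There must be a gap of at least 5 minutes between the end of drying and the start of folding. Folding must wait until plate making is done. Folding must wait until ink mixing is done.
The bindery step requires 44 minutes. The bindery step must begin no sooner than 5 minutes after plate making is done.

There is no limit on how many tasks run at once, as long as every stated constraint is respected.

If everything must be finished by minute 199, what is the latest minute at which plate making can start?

Folding has no dependents, so it just needs to finish by minute 199. Starting by 199 − 29 = minute 170 achieves that.
Drying must finish before folding (must start by minute 170, minus 5-minute gap → minute 165). With a 45-minute duration, drying must start by 165 − 45 = minute 120.
Ink mixing feeds drying (must start by minute 120); folding (must start by minute 170). Taking the minimum, ink mixing must finish by minute 120 and start by 120 − 45 = minute 75.
The bindery step must finish by minute 199; it takes 44 minutes, so it must start by 199 − 44 = minute 155.
For plate making: ink mixing (must start by minute 75); drying (must start by minute 120); folding (must start by minute 170); the bindery step (must start by minute 155, minus 5-minute gap → minute 150). The most restrictive is minute 75; with a 40-minute duration, plate making must start by minute 35.

35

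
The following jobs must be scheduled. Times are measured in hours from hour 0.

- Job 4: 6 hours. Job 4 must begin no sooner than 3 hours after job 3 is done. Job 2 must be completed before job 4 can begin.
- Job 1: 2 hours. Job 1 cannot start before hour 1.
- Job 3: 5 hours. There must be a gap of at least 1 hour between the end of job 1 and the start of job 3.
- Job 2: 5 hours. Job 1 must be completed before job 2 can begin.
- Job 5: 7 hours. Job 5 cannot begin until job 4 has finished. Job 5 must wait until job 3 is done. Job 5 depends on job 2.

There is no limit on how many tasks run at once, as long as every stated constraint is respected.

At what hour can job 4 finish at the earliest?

After its own release at hour 1, job 1 can start at hour 1 and finishes at hour 3.
Job 3 waits on job 1 (finishes hour 3, plus 1-hour gap → hour 4), so it starts at hour 4 and finishes at 4 + 5 = hour 9.
Job 2 waits on job 1 (finishes hour 3), so it starts at hour 3 and finishes at 3 + 5 = hour 8.
For job 4: job 3 (finishes hour 9, plus 3-hour gap → hour 12); job 2 (finishes hour 8). Taking the maximum gives a start of hour 12, and it finishes at 12 + 6 = hour 18.

18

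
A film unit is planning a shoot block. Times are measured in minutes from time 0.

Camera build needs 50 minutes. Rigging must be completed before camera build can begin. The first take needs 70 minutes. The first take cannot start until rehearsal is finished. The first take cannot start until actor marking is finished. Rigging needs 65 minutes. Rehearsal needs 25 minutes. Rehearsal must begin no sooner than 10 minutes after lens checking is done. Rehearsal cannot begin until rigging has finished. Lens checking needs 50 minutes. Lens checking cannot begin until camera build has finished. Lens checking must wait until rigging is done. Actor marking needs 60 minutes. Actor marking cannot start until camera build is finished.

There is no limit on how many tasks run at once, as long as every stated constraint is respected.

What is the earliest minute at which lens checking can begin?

Nothing blocks rigging, so it runs from minute 0 to minute 65.
Camera build waits on rigging (finishes minute 65), so it starts at minute 65 and finishes at 65 + 50 = minute 115.
Lens checking waits on camera build (finishes minute 115); rigging (finishes minute 65). The latest of these is minute 115, which is the earliest lens checking can start.

115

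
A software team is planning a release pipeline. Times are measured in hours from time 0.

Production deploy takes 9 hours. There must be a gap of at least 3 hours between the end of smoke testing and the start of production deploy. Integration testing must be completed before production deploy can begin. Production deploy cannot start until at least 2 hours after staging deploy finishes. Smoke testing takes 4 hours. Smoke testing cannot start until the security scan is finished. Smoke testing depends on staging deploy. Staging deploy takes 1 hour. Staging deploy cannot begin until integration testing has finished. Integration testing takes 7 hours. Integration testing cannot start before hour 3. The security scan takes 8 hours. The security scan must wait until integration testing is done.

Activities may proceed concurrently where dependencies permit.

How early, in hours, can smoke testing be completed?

Integration testing cannot begin until its own release at hour 3. It runs from hour 3 to 3 + 7 = hour 10.
After integration testing (finishes hour 10), staging deploy can start at hour 10 and finishes at hour 11.
After integration testing (finishes hour 10), the security scan can start at hour 10 and finishes at hour 18.
For smoke testing: the security scan (finishes hour 18); staging deploy (finishes hour 11). Taking the maximum gives a start of hour 18, and it finishes at 18 + 4 = hour 22.

22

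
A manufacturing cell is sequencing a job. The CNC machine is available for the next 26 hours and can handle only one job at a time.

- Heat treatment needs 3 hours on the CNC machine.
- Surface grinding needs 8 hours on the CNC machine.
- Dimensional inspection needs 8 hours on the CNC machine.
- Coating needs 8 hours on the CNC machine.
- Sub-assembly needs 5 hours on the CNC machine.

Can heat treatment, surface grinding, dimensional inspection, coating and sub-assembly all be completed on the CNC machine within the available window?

No

Running back to back, the jobs need 3 + 8 + 8 + 8 + 5 = 32 hours on the CNC machine.
Since 32 > 26, they cannot all fit.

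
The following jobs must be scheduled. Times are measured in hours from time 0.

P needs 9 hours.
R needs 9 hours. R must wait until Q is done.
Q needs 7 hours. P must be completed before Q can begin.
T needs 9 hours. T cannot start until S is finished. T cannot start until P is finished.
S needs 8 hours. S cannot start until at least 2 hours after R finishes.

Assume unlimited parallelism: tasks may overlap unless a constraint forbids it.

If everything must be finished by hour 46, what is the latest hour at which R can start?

18

T has no dependents, so it just needs to finish by hour 46. Starting by 46 − 9 = hour 37 achieves that.
Since T (must start by hour 37) depends on it, S must finish by hour 37. Backing off its 8-hour duration gives a latest start of hour 29.
R feeds into S (must start by hour 29, minus 2-hour gap → hour 27); so R must finish by hour 27 and therefore start by hour 18.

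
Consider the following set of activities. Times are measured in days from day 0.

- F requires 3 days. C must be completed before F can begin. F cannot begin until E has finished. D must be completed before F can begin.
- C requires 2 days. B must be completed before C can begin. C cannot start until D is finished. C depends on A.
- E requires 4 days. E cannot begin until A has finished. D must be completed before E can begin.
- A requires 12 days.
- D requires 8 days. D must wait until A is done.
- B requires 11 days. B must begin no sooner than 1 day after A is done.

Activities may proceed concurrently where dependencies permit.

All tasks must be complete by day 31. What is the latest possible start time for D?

16

F must finish by day 31; it takes 3 days, so it must start by 31 − 3 = day 28.
C feeds into F (must start by day 28); so C must finish by day 28 and therefore start by day 26.
Since F (must start by day 28) depends on it, E must finish by day 28. Backing off its 4-day duration gives a latest start of day 24.
D feeds C (must start by day 26); E (must start by day 24); F (must start by day 28). Taking the minimum, D must finish by day 24 and start by 24 − 8 = day 16.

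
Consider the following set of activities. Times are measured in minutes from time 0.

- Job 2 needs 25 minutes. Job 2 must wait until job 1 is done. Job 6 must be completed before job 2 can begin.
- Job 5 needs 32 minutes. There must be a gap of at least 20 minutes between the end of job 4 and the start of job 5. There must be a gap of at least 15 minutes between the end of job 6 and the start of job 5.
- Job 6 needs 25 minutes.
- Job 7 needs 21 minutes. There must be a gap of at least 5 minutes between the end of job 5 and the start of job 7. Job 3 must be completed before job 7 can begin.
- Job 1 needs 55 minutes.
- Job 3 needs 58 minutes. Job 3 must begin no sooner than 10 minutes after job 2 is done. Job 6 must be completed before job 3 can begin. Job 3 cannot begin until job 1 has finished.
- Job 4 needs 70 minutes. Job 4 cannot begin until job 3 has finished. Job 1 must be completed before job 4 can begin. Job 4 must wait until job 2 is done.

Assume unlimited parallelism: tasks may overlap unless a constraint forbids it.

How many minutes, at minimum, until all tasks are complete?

Nothing blocks job 6, so it runs from minute 0 to minute 25.
Job 1 can start immediately at minute 0; it finishes at minute 55.
Job 2 cannot start until job 1 (finishes minute 55); job 6 (finishes minute 25). The controlling bound is minute 55, so job 2 finishes at 55 + 25 = minute 80.
Job 3 needs all of job 2 (finishes minute 80, plus 10-minute gap → minute 90); job 6 (finishes minute 25); job 1 (finishes minute 55). That puts its earliest start at minute 90; it finishes at 90 + 58 = minute 148.
Job 4 needs all of job 3 (finishes minute 148); job 1 (finishes minute 55); job 2 (finishes minute 80). That puts its earliest start at minute 148; it finishes at 148 + 70 = minute 218.
For job 5: job 4 (finishes minute 218, plus 20-minute gap → minute 238); job 6 (finishes minute 25, plus 15-minute gap → minute 40). Taking the maximum gives a start of minute 238, and it finishes at 238 + 32 = minute 270.
For job 7: job 5 (finishes minute 270, plus 5-minute gap → minute 275); job 3 (finishes minute 148). Taking the maximum gives a start of minute 275, and it finishes at 275 + 21 = minute 296.
All tasks are finished once the last one completes. Finish times: Job 1 at 55, Job 2 at 80, Job 3 at 148, Job 4 at 218, Job 5 at 270, Job 6 at 25, Job 7 at 296. The latest is minute 296.

296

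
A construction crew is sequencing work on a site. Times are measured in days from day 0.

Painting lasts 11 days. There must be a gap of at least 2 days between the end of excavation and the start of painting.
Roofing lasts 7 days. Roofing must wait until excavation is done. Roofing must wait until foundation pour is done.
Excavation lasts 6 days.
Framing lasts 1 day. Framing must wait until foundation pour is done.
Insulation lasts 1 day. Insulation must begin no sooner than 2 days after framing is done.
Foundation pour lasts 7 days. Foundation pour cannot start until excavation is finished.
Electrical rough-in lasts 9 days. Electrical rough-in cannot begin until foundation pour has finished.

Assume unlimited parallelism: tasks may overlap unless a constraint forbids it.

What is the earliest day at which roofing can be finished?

Excavation can start immediately at day 0; it finishes at day 6.
After excavation (finishes day 6), foundation pour can start at day 6 and finishes at day 13.
Roofing cannot start until excavation (finishes day 6); foundation pour (finishes day 13). The controlling bound is day 13, so roofing finishes at 13 + 7 = day 20.

20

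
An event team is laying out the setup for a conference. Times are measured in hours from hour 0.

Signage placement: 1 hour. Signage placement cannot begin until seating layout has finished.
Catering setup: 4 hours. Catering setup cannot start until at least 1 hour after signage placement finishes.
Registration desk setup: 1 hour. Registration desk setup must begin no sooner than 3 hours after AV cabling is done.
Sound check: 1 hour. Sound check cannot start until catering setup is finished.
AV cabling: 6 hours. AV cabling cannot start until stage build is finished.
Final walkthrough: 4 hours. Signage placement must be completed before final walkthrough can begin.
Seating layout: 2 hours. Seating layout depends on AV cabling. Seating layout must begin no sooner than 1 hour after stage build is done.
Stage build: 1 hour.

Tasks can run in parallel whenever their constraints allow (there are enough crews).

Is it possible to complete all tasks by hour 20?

Yes

Nothing blocks stage build, so it runs from hour 0 to hour 1.
After stage build (finishes hour 1), AV cabling can start at hour 1 and finishes at hour 7.
After AV cabling (finishes hour 7, plus 3-hour gap → hour 10), registration desk setup can start at hour 10 and finishes at hour 11.
Seating layout has to wait for AV cabling (finishes hour 7); stage build (finishes hour 1, plus 1-hour gap → hour 2). The latest of these is hour 7, so seating layout runs hour 7 to 7 + 2 = hour 9.
Signage placement cannot begin until seating layout (finishes hour 9). It runs from hour 9 to 9 + 1 = hour 10.
Final walkthrough cannot begin until signage placement (finishes hour 10). It runs from hour 10 to 10 + 4 = hour 14.
Catering setup cannot begin until signage placement (finishes hour 10, plus 1-hour gap → hour 11). It runs from hour 11 to 11 + 4 = hour 15.
After catering setup (finishes hour 15), sound check can start at hour 15 and finishes at hour 16.
Every task is finished by hour 16, which is no later than the deadline of 20, so the schedule is feasible.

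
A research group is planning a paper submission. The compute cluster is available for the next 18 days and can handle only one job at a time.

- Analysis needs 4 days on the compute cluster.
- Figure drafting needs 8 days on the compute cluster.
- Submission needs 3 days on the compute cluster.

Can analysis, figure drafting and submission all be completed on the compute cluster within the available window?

Running back to back, the jobs need 4 + 8 + 3 = 15 days on the compute cluster.
Since 15 ≤ 18, they fit within the window.

Yes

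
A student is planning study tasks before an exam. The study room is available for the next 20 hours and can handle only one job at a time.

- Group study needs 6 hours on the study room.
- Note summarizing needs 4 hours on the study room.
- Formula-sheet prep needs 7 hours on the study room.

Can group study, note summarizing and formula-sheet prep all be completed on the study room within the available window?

Yes

Running back to back, the jobs need 6 + 4 + 7 = 17 hours on the study room.
Since 17 ≤ 20, they fit within the window.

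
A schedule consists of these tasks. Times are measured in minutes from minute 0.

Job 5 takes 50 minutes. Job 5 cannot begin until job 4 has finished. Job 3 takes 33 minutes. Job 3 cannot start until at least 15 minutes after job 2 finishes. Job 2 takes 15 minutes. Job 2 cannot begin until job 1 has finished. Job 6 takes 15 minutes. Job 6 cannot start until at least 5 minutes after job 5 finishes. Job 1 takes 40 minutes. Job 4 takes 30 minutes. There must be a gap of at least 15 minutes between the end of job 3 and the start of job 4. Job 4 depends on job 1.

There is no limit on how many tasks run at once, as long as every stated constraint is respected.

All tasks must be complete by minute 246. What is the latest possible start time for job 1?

28

To finish by minute 246, job 6 (duration 15) must start no later than minute 231.
Job 5 must finish before job 6 (must start by minute 231, minus 5-minute gap → minute 226). With a 50-minute duration, job 5 must start by 226 − 50 = minute 176.
Since job 5 (must start by minute 176) depends on it, job 4 must finish by minute 176. Backing off its 30-minute duration gives a latest start of minute 146.
Job 3 must finish before job 4 (must start by minute 146, minus 15-minute gap → minute 131). With a 33-minute duration, job 3 must start by 131 − 33 = minute 98.
Job 2 must finish before job 3 (must start by minute 98, minus 15-minute gap → minute 83). With a 15-minute duration, job 2 must start by 83 − 15 = minute 68.
Job 1 must finish in time for job 2 (must start by minute 68); job 4 (must start by minute 146). The tightest is minute 68, so job 1 must start by 68 − 40 = minute 28.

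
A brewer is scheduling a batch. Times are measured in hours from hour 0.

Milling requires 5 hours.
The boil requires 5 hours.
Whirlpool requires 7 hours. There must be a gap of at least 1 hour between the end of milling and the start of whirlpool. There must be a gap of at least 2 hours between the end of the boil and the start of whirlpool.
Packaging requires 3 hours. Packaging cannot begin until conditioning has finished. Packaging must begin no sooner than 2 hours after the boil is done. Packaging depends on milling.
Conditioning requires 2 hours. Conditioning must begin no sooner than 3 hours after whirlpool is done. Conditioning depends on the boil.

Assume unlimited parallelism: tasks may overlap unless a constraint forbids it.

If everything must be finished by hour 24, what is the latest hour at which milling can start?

Packaging must finish by hour 24; it takes 3 hours, so it must start by 24 − 3 = hour 21.
Conditioning feeds into packaging (must start by hour 21); so conditioning must finish by hour 21 and therefore start by hour 19.
Whirlpool has to be done before conditioning (must start by hour 19, minus 3-hour gap → hour 16). That means finishing by hour 16, i.e. starting by 16 − 7 = hour 9.
For milling: whirlpool (must start by hour 9, minus 1-hour gap → hour 8); packaging (must start by hour 21). The most restrictive is hour 8; with a 5-hour duration, milling must start by hour 3.

3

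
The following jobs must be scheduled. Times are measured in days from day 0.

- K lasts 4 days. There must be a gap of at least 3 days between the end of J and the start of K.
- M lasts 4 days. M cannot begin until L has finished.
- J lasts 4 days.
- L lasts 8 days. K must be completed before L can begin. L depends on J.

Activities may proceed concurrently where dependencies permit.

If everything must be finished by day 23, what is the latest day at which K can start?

7

M must finish by day 23; it takes 4 days, so it must start by 23 − 4 = day 19.
L has to be done before M (must start by day 19). That means finishing by day 19, i.e. starting by 19 − 8 = day 11.
K must finish before L (must start by day 11). With a 4-day duration, K must start by 11 − 4 = day 7.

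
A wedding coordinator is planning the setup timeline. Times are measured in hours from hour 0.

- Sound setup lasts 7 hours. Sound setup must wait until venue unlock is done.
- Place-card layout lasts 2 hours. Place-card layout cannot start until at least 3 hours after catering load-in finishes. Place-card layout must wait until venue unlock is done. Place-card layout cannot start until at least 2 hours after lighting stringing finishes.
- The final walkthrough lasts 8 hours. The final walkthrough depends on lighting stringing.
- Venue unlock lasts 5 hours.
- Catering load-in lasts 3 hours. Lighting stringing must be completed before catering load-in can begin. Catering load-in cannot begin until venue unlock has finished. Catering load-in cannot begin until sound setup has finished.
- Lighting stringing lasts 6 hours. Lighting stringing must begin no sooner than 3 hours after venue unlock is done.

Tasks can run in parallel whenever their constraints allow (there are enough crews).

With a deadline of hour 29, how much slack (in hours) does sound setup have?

9

Nothing blocks venue unlock, so it runs from hour 0 to hour 5.
Sound setup waits on venue unlock (finishes hour 5), so it starts at hour 5 and finishes at 5 + 7 = hour 12.

Working backward from the deadline:
Nothing follows place-card layout; the deadline of hour 29 is its only limit. It must start by 29 − 2 = hour 27.
Catering load-in must finish before place-card layout (must start by hour 27, minus 3-hour gap → hour 24). With a 3-hour duration, catering load-in must start by 24 − 3 = hour 21.
Since catering load-in (must start by hour 21) depends on it, sound setup must finish by hour 21. Backing off its 7-hour duration gives a latest start of hour 14.
So sound setup can start as early as hour 5 and as late as hour 14, giving 14 − 5 = 9 hours of slack.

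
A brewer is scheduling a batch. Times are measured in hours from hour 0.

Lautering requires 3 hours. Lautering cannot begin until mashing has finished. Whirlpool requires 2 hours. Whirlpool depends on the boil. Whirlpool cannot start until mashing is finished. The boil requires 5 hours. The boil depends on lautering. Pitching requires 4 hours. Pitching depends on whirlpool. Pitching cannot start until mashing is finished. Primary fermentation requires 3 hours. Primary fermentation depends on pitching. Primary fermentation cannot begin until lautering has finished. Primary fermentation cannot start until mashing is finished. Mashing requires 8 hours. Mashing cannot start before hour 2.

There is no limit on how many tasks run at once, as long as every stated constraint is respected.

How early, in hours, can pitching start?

Mashing cannot begin until its own release at hour 2. It runs from hour 2 to 2 + 8 = hour 10.
Lautering cannot begin until mashing (finishes hour 10). It runs from hour 10 to 10 + 3 = hour 13.
The boil cannot begin until lautering (finishes hour 13). It runs from hour 13 to 13 + 5 = hour 18.
Whirlpool needs all of the boil (finishes hour 18); mashing (finishes hour 10). That puts its earliest start at hour 18; it finishes at 18 + 2 = hour 20.
Pitching waits on whirlpool (finishes hour 20); mashing (finishes hour 10). The latest of these is hour 20, which is the earliest pitching can start.

20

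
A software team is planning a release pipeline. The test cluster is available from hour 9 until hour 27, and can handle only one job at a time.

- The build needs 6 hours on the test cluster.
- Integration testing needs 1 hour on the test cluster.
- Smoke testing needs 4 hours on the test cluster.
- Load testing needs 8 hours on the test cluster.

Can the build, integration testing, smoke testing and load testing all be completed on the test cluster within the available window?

No

The test cluster window is 27 − 9 = 18 hours.
Running back to back, the jobs need 6 + 1 + 4 + 8 = 19 hours on the test cluster.
Since 19 > 18, they cannot all fit.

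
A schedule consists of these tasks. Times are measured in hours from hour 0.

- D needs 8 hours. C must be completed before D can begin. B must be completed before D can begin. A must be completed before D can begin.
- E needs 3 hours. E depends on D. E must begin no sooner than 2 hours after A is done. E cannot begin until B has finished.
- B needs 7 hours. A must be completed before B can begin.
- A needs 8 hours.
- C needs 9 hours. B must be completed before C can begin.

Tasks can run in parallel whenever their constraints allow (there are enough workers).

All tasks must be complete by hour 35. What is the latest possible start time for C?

Nothing follows E; the deadline of hour 35 is its only limit. It must start by 35 − 3 = hour 32.
D has to be done before E (must start by hour 32). That means finishing by hour 32, i.e. starting by 32 − 8 = hour 24.
C feeds into D (must start by hour 24); so C must finish by hour 24 and therefore start by hour 15.

15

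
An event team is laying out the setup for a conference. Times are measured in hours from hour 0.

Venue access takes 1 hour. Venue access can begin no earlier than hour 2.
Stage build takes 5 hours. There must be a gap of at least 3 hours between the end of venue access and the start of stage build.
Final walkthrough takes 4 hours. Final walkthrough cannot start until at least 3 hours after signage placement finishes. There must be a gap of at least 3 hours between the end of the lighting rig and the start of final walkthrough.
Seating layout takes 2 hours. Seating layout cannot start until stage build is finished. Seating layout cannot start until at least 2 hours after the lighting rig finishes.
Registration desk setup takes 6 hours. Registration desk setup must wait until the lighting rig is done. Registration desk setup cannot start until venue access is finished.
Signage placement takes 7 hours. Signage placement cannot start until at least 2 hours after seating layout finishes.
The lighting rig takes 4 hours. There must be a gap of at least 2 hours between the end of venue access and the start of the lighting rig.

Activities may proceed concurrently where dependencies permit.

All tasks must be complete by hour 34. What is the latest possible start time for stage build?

11

To finish by hour 34, final walkthrough (duration 4) must start no later than hour 30.
Signage placement must finish before final walkthrough (must start by hour 30, minus 3-hour gap → hour 27). With a 7-hour duration, signage placement must start by 27 − 7 = hour 20.
Seating layout must finish before signage placement (must start by hour 20, minus 2-hour gap → hour 18). With a 2-hour duration, seating layout must start by 18 − 2 = hour 16.
Stage build has to be done before seating layout (must start by hour 16). That means finishing by hour 16, i.e. starting by 16 − 5 = hour 11.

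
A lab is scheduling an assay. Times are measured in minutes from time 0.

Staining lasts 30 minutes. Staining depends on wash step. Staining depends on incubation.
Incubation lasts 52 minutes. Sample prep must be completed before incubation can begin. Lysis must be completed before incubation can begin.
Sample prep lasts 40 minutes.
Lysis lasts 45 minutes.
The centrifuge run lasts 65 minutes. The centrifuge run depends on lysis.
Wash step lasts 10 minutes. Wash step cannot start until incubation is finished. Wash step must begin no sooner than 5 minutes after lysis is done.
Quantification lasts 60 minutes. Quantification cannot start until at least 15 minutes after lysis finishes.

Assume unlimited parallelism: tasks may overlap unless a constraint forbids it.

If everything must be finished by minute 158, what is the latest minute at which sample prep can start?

26

Staining must finish by minute 158; it takes 30 minutes, so it must start by 158 − 30 = minute 128.
Wash step has to be done before staining (must start by minute 128). That means finishing by minute 128, i.e. starting by 128 − 10 = minute 118.
Incubation feeds wash step (must start by minute 118); staining (must start by minute 128). Taking the minimum, incubation must finish by minute 118 and start by 118 − 52 = minute 66.
Sample prep feeds into incubation (must start by minute 66); so sample prep must finish by minute 66 and therefore start by minute 26.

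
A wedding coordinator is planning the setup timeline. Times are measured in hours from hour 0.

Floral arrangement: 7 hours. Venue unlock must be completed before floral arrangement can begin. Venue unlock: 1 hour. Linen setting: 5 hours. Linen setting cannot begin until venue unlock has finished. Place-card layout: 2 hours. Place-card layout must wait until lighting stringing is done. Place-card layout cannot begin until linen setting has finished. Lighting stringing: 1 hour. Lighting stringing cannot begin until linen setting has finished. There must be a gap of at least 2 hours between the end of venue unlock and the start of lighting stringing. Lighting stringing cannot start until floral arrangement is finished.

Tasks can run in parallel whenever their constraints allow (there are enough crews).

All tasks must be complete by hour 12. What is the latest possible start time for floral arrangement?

2

Place-card layout must finish by hour 12; it takes 2 hours, so it must start by 12 − 2 = hour 10.
Lighting stringing has to be done before place-card layout (must start by hour 10). That means finishing by hour 10, i.e. starting by 10 − 1 = hour 9.
Floral arrangement feeds into lighting stringing (must start by hour 9); so floral arrangement must finish by hour 9 and therefore start by hour 2.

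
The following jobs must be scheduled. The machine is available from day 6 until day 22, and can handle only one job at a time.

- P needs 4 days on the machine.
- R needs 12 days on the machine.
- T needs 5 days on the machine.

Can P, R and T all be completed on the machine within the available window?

The machine window is 22 − 6 = 16 days.
Running back to back, the jobs need 4 + 12 + 5 = 21 days on the machine.
Since 21 > 16, they cannot all fit.

No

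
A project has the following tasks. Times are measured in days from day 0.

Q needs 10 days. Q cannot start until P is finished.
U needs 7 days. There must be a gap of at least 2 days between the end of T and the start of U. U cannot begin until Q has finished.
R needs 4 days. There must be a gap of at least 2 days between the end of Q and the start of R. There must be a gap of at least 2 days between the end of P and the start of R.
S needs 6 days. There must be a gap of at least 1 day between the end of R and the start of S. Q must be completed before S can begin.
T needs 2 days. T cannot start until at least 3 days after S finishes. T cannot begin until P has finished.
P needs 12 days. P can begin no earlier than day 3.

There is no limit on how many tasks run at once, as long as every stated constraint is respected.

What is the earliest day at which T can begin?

41

P waits on its own release at day 3, so it starts at day 3 and finishes at 3 + 12 = day 15.
After P (finishes day 15), Q can start at day 15 and finishes at day 25.
For R: Q (finishes day 25, plus 2-day gap → day 27); P (finishes day 15, plus 2-day gap → day 17). Taking the maximum gives a start of day 27, and it finishes at 27 + 4 = day 31.
S has to wait for R (finishes day 31, plus 1-day gap → day 32); Q (finishes day 25). The latest of these is day 32, so S runs day 32 to 32 + 6 = day 38.
T waits on S (finishes day 38, plus 3-day gap → day 41); P (finishes day 15). The latest of these is day 41, which is the earliest T can start.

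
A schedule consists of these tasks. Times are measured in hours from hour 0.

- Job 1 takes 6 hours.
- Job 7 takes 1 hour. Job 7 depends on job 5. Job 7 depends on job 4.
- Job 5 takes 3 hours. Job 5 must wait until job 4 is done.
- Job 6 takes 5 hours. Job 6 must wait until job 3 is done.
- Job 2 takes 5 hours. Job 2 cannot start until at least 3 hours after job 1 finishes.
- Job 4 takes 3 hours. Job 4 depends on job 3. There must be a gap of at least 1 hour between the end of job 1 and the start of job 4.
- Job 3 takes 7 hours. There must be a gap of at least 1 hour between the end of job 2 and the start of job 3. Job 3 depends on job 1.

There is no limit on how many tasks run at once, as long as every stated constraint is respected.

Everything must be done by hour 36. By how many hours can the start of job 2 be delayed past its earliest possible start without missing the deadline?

Job 1 can start immediately at hour 0; it finishes at hour 6.
Job 2 waits on job 1 (finishes hour 6, plus 3-hour gap → hour 9), so it starts at hour 9 and finishes at 9 + 5 = hour 14.

Working backward from the deadline:
Nothing follows job 7; the deadline of hour 36 is its only limit. It must start by 36 − 1 = hour 35.
Job 5 must finish before job 7 (must start by hour 35). With a 3-hour duration, job 5 must start by 35 − 3 = hour 32.
Job 4 feeds job 5 (must start by hour 32); job 7 (must start by hour 35). Taking the minimum, job 4 must finish by hour 32 and start by 32 − 3 = hour 29.
Nothing follows job 6; the deadline of hour 36 is its only limit. It must start by 36 − 5 = hour 31.
For job 3: job 4 (must start by hour 29); job 6 (must start by hour 31). The most restrictive is hour 29; with a 7-hour duration, job 3 must start by hour 22.
Since job 3 (must start by hour 22, minus 1-hour gap → hour 21) depends on it, job 2 must finish by hour 21. Backing off its 5-hour duration gives a latest start of hour 16.
So job 2 can start as early as hour 9 and as late as hour 16, giving 16 − 9 = 7 hours of slack.

7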